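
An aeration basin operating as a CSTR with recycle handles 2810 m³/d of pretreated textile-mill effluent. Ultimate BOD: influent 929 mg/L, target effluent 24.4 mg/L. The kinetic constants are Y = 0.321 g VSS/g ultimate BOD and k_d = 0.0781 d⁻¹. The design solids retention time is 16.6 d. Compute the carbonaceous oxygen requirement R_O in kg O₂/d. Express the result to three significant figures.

The observed yield is Y_obs = Y/(1 + k_d·θ_c) = 0.321 / (1 + 0.0781 × 16.6) = 0.321 / 2.296 = 0.1398 g VSS per g ultimate BOD removed.
Mass of ultimate BOD removed per day: Q(S₀ − S) = 2810 × 904.6 g/m³ = 2542 kg/d.
Net sludge production P_X = 0.1398 × 2542 = 355.3 kg VSS/d.
Carbonaceous O₂ demand = substrate oxidised − cell-mass equivalent = 2542 − 1.42 × 355.3 = 2037 kg O₂/d.

R_O ≈ 2040 kg O₂/d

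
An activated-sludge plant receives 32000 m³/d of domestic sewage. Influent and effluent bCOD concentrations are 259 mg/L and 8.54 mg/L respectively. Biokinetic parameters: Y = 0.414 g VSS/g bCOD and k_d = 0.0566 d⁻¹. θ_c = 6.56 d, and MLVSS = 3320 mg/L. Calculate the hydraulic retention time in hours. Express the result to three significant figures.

τ ≈ 3.59 h

Rearranging the biomass balance for a CMAS with decay, V = Y·Q·ΔS·θ_c / [X·(1+k_d θ_c)] = 0.414 × 32000 × (259 − 8.54) × 6.56 / [3320 × (1 + 0.0566 × 6.56)] = 2.18×10^7 / 4553 = 4781 m³.
τ = V/Q = 4781/32000 = 0.1494 d, or 3.586 h.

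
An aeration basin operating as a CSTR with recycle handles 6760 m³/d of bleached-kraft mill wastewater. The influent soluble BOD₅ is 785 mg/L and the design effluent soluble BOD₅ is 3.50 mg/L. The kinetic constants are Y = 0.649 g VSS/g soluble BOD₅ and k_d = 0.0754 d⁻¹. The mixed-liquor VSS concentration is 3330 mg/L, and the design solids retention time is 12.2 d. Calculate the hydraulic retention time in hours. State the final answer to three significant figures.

Rearranging the biomass balance for a CMAS with decay, V = Y·Q·ΔS·θ_c / [X·(1+k_d θ_c)] = 0.649 × 6760 × (785 − 3.50) × 12.2 / [3330 × (1 + 0.0754 × 12.2)] = 4.18×10^7 / 6393 = 6543 m³.
Hydraulic retention time τ = V/Q = 6543 / 6760 = 0.9679 d = 23.23 h.

τ ≈ 23.2 h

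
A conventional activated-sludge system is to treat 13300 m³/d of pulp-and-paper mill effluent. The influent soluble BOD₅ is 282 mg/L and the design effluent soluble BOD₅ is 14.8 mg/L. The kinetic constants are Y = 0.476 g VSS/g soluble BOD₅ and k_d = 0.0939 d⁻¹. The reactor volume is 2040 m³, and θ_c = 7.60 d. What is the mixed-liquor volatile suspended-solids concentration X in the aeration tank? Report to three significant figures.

X ≈ 3680 mg/L

Solving the biomass balance for X: X = Y Q (S₀−S) θ_c / [V (1+k_d θ_c)] = 0.476 × 13300 × (282 − 14.8) × 7.60 / [2040 × (1 + 0.0939 × 7.60)] = 3678 mg/L.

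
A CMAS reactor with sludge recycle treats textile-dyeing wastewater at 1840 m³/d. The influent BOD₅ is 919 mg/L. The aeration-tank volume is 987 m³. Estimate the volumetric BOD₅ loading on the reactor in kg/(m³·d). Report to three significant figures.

L_v ≈ 1.71 kg BOD₅/(m³·d)

Applied BOD₅ load per unit volume = Q·S₀/V = (1840 × 919/1000)/987.0 = 1.713 kg BOD₅·m⁻³·d⁻¹.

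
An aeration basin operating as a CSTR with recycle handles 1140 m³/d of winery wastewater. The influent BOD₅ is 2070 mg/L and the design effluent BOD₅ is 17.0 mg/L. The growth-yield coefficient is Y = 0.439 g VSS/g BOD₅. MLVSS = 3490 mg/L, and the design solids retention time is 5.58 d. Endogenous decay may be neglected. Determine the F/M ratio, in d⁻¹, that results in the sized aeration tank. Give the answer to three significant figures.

F/M ≈ 0.412 d⁻¹

V·X = Y·Q·ΔS·θ_c gives V = 0.439 × 1140 × (2070 − 17.0) × 5.58 / 3490 = 1643 m³.
Food-to-microorganism ratio F/M = Q S₀ / (V X) = 1140 × 2070 / (1643 × 3490) = 0.4116 d⁻¹.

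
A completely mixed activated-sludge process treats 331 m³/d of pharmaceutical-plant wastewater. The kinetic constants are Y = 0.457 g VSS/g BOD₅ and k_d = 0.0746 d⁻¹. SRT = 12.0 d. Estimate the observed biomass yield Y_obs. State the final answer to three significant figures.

Y_obs ≈ 0.241 g VSS/g BOD₅

Y_obs = Y / (1 + k_d θ_c) = 0.457 / (1 + 0.0746 × 12.0) = 0.457 / 1.895 = 0.2411.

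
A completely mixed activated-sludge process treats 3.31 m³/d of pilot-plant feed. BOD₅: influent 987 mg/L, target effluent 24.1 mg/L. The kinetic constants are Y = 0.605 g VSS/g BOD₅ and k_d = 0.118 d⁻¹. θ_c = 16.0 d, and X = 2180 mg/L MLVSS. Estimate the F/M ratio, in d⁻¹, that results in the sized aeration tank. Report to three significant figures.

Rearranging the biomass balance for a CMAS with decay, V = Y·Q·ΔS·θ_c / [X·(1+k_d θ_c)] = 0.605 × 3.31 × (987 − 24.1) × 16.0 / [2180 × (1 + 0.118 × 16.0)] = 3.09×10^4 / 6296 = 4.900 m³.
F/M = Q·S₀ / (V·X) = 3.31 × 987 / (4.900 × 2180) = 0.3058 g BOD₅·(g VSS·d)⁻¹.

F/M ≈ 0.306 d⁻¹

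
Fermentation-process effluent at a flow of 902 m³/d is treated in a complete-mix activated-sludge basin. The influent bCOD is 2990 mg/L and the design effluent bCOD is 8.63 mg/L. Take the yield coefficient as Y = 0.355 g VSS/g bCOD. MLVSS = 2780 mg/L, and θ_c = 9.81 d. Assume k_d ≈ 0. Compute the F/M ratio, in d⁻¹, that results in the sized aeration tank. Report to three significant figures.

F/M ≈ 0.288 d⁻¹

With k_d = 0 the design equation reduces to V = Y Q (S₀−S) θ_c / X = 0.355 × 902 × (2990 − 8.63) × 9.81 / 2780 = 3369 m³.
F/M = Q·S₀ / (V·X) = 902 × 2990 / (3369 × 2780) = 0.2880 g bCOD·(g VSS·d)⁻¹.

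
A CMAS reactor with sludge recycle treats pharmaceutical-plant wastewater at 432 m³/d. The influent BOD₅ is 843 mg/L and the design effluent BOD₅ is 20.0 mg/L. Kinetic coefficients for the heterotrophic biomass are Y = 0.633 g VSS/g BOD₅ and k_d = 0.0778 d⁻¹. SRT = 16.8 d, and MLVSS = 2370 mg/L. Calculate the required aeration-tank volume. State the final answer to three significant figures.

V ≈ 692 m³

Rearranging the biomass balance for a CMAS with decay, V = Y·Q·ΔS·θ_c / [X·(1+k_d θ_c)] = 0.633 × 432 × (843 − 20.0) × 16.8 / [2370 × (1 + 0.0778 × 16.8)] = 3.78×10^6 / 5468 = 691.5 m³.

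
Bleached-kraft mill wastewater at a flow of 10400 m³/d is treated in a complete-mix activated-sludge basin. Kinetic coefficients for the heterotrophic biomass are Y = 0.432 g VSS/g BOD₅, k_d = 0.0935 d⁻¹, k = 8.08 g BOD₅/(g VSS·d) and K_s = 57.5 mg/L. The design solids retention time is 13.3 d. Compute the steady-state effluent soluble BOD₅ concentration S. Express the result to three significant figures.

From the Monod/SRT balance for a CMAS, S = K_s·(1+k_d θ_c)/[θ_c·(Y k − k_d) − 1] = 57.5 × (1 + 0.0935 × 13.3) / [13.3 × (0.432 × 8.08 − 0.0935) − 1] = 129.0 / 44.18 = 2.920 mg/L.

S ≈ 2.92 mg/L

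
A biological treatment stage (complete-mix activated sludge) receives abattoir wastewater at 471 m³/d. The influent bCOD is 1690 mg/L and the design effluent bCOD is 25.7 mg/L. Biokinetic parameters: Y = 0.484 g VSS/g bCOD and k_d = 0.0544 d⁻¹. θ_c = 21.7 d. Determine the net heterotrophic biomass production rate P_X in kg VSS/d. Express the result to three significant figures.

Correct the yield for decay: Y_obs = Y/(1 + k_d θ_c) = 0.484 / (1 + 0.0544 × 21.7) = 0.484 / 2.180 = 0.2220.
ΔS = 1690 − 25.7 = 1664 mg/L, so the substrate removal rate is 471 × 1664/1000 = 783.9 kg bCOD/d.
P_X = Y_obs · Q(S₀ − S) = 0.2220 × 783.9 = 174.0 kg VSS/d.

P_X ≈ 174 kg VSS/d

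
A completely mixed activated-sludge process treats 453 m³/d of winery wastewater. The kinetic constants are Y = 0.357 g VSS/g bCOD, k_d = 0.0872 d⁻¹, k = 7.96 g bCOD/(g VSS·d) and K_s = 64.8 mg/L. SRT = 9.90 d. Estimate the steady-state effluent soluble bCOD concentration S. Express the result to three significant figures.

S ≈ 4.60 mg/L

From the Monod/SRT balance for a CMAS, S = K_s·(1+k_d θ_c)/[θ_c·(Y k − k_d) − 1] = 64.8 × (1 + 0.0872 × 9.90) / [9.90 × (0.357 × 7.96 − 0.0872) − 1] = 120.7 / 26.27 = 4.596 mg/L.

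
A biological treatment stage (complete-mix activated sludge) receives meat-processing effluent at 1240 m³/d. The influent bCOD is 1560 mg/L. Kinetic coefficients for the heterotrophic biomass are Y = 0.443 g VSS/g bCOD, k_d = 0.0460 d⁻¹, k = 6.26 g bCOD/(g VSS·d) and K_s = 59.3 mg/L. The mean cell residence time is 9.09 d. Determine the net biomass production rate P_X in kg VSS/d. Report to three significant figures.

From the Monod/SRT balance for a CMAS, S = K_s·(1+k_d θ_c)/[θ_c·(Y k − k_d) − 1] = 59.3 × (1 + 0.0460 × 9.09) / [9.09 × (0.443 × 6.26 − 0.0460) − 1] = 84.10 / 23.79 = 3.535 mg/L.
Observed yield with endogenous decay: Y_obs = Y / (1 + k_d·θ_c) = 0.443 / (1 + 0.0460 × 9.09) = 0.443 / 1.418 = 0.3124 g VSS/g bCOD.
Mass of bCOD removed per day: Q(S₀ − S) = 1240 × 1556 g/m³ = 1930 kg/d.
Net biomass production P_X = Y_obs × Q·(S₀ − S) = 0.3124 × 1930 = 602.9 kg VSS/d.

P_X ≈ 603 kg VSS/d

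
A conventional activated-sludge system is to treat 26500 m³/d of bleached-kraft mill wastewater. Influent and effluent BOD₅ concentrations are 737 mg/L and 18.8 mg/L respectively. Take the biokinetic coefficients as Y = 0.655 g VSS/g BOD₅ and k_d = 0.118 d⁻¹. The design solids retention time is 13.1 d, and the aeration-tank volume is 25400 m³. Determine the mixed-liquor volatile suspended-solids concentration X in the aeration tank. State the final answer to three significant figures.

From V·X·(1 + k_d·θ_c) = Y·Q·(S₀ − S)·θ_c: X = 0.655 × 26500 × (737 − 18.8) × 13.1 / [25400 × (1 + 0.118 × 13.1)] = 2525 mg/L.

X ≈ 2530 mg/L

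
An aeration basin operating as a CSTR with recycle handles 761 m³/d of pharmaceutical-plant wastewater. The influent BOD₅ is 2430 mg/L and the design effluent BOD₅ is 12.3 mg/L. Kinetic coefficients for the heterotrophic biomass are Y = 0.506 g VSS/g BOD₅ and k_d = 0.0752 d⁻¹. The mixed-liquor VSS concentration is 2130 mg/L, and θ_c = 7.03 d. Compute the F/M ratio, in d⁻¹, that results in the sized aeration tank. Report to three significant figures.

Rearranging the biomass balance for a CMAS with decay, V = Y·Q·ΔS·θ_c / [X·(1+k_d θ_c)] = 0.506 × 761 × (2430 − 12.3) × 7.03 / [2130 × (1 + 0.0752 × 7.03)] = 6.54×10^6 / 3256 = 2010 m³.
Food-to-microorganism ratio F/M = Q S₀ / (V X) = 761 × 2430 / (2010 × 2130) = 0.4319 d⁻¹.

F/M ≈ 0.432 d⁻¹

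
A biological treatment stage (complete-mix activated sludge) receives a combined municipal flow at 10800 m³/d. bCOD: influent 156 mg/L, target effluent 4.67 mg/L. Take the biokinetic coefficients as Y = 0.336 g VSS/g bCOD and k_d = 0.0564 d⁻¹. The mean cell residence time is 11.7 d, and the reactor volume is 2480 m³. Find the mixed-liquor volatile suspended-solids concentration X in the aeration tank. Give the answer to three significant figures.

X ≈ 1560 mg/L

X = Y·Q·ΔS·θ_c / [V·(1 + k_d θ_c)] = 0.336 × 10800 × (156 − 4.67) × 11.7 / [2480 × (1 + 0.0564 × 11.7)] = 1561 mg/L.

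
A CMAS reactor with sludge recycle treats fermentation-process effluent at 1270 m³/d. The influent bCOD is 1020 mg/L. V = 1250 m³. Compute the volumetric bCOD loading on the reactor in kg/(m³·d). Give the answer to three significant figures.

L_v ≈ 1.04 kg bCOD/(m³·d)

Volumetric loading L_v = Q·S₀ / V = 1270 × 1020 g/m³ / 1250 m³ = 1036 g/(m³·d) = 1.036 kg bCOD/(m³·d).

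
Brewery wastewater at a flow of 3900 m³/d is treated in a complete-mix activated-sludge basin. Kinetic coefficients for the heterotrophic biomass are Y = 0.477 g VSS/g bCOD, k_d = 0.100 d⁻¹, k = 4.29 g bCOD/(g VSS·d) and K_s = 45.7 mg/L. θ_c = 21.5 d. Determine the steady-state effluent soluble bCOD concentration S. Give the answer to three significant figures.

S ≈ 3.52 mg/L

From the Monod/SRT balance for a CMAS, S = K_s·(1+k_d θ_c)/[θ_c·(Y k − k_d) − 1] = 45.7 × (1 + 0.100 × 21.5) / [21.5 × (0.477 × 4.29 − 0.100) − 1] = 144.0 / 40.85 = 3.524 mg/L.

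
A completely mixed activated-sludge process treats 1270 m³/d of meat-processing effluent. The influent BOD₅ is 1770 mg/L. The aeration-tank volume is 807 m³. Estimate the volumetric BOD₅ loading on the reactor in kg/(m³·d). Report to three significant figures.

Applied BOD₅ load per unit volume = Q·S₀/V = (1270 × 1770/1000)/807.0 = 2.786 kg BOD₅·m⁻³·d⁻¹.

L_v ≈ 2.79 kg BOD₅/(m³·d)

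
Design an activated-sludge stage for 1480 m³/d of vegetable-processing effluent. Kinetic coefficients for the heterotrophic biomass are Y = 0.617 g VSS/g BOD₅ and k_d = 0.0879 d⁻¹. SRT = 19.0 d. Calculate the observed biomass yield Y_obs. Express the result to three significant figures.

Y_obs ≈ 0.231 g VSS/g BOD₅

Y_obs = Y / (1 + k_d θ_c) = 0.617 / (1 + 0.0879 × 19.0) = 0.617 / 2.670 = 0.2311.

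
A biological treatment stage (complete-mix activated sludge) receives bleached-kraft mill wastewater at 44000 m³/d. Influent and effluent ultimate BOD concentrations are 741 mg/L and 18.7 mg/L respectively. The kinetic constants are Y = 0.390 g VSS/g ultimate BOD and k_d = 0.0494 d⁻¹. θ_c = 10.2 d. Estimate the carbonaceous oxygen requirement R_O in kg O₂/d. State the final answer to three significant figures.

The observed yield is Y_obs = Y/(1 + k_d·θ_c) = 0.390 / (1 + 0.0494 × 10.2) = 0.390 / 1.504 = 0.2593 g VSS per g ultimate BOD removed.
Substrate removed = Q·(S₀ − S) = 44000 m³/d × (741 − 18.7) g/m³ = 3.18×10^7 g/d = 31781 kg/d.
Net sludge production P_X = 0.2593 × 31781 = 8242 kg VSS/d.
R_O = Q·(S₀ − S) − 1.42·P_X = 31781 − 1.42 × 8242 = 20078 kg O₂/d.

R_O ≈ 20100 kg O₂/d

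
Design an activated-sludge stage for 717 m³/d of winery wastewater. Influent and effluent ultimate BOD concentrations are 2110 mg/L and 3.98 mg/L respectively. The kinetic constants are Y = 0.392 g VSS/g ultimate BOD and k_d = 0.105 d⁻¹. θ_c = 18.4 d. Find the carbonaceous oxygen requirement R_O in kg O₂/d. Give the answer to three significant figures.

R_O ≈ 1220 kg O₂/d

Observed yield with endogenous decay: Y_obs = Y / (1 + k_d·θ_c) = 0.392 / (1 + 0.105 × 18.4) = 0.392 / 2.932 = 0.1337 g VSS/g ultimate BOD.
ΔS = 2110 − 3.98 = 2106 mg/L, so the substrate removal rate is 717 × 2106/1000 = 1510 kg ultimate BOD/d.
Biomass synthesised: P_X = Y_obs × 1510 = 201.9 kg VSS/d.
R_O = Q·(S₀ − S) − 1.42·P_X = 1510 − 1.42 × 201.9 = 1223 kg O₂/d.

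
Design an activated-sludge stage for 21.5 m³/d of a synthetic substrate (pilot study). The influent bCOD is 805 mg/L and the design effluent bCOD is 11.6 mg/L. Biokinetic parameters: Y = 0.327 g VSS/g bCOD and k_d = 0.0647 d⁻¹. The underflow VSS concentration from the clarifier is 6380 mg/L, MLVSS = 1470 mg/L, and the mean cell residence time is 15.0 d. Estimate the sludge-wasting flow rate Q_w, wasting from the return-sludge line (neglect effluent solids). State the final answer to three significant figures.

Rearranging the biomass balance for a CMAS with decay, V = Y·Q·ΔS·θ_c / [X·(1+k_d θ_c)] = 0.327 × 21.5 × (805 − 11.6) × 15.0 / [1470 × (1 + 0.0647 × 15.0)] = 8.37×10^4 / 2897 = 28.89 m³.
θ_c = V·X/(Q_w·X_r) when wasting from the recycle, so Q_w = V·X/(θ_c·X_r) = 28.89 × 1470 / (15.0 × 6380) = 0.4437 m³/d.

Q_w ≈ 0.444 m³/d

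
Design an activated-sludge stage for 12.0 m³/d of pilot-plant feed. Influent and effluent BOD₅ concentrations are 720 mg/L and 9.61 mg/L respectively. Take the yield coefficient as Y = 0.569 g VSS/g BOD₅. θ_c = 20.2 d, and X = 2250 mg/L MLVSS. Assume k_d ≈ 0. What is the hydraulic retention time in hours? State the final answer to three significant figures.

V·X = Y·Q·ΔS·θ_c gives V = 0.569 × 12.0 × (720 − 9.61) × 20.2 / 2250 = 43.55 m³.
HRT = V/Q = 43.55 m³ / 12.0 m³·d⁻¹ = 3.629 d × 24 = 87.09 h.

τ ≈ 87.1 h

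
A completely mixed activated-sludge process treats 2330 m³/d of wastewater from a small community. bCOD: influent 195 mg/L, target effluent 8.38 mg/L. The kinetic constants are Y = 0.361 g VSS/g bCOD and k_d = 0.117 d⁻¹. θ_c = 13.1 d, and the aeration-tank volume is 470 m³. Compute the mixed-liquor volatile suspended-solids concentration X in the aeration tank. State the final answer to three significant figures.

From V·X·(1 + k_d·θ_c) = Y·Q·(S₀ − S)·θ_c: X = 0.361 × 2330 × (195 − 8.38) × 13.1 / [470 × (1 + 0.117 × 13.1)] = 1727 mg/L.

X ≈ 1730 mg/L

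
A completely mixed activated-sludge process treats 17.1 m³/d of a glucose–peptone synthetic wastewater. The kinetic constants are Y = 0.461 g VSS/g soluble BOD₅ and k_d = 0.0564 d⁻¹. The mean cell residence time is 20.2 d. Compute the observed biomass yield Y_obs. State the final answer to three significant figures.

The observed yield is Y_obs = Y/(1 + k_d·θ_c) = 0.461 / (1 + 0.0564 × 20.2) = 0.461 / 2.139 = 0.2155 g VSS per g soluble BOD₅ removed.

Y_obs ≈ 0.215 g VSS/g soluble BOD₅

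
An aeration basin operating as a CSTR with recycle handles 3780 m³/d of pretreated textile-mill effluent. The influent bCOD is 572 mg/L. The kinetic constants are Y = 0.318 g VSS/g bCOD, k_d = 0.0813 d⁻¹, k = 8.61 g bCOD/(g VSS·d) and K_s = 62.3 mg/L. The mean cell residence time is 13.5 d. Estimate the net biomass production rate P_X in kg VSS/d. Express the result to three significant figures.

P_X ≈ 326 kg VSS/d

For a completely mixed reactor with recycle the Lawrence–McCarty relation gives S = K_s·(1 + k_d·θ_c) / [θ_c·(Y·k − k_d) − 1] = 62.3 × (1 + 0.0813 × 13.5) / [13.5 × (0.318 × 8.61 − 0.0813) − 1] = 130.7 / 34.87 = 3.748 mg/L.
Y_obs = Y / (1 + k_d θ_c) = 0.318 / (1 + 0.0813 × 13.5) = 0.318 / 2.098 = 0.1516.
ΔS = 572 − 3.75 = 568.2 mg/L, so the substrate removal rate is 3780 × 568.2/1000 = 2148 kg bCOD/d.
P_X = Y_obs · Q(S₀ − S) = 0.1516 × 2148 = 325.6 kg VSS/d.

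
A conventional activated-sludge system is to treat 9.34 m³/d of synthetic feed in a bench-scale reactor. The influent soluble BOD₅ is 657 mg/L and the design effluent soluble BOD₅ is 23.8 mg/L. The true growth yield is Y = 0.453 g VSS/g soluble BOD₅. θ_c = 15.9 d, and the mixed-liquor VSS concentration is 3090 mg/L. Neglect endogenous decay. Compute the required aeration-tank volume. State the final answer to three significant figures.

With k_d = 0 the design equation reduces to V = Y Q (S₀−S) θ_c / X = 0.453 × 9.34 × (657 − 23.8) × 15.9 / 3090 = 13.79 m³.

V ≈ 13.8 m³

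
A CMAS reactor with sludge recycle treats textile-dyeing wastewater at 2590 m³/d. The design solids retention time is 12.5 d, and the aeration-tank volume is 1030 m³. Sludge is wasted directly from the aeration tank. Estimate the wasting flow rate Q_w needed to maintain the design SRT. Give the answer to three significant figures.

Q_w ≈ 82.4 m³/d

Wasting from the aeration tank: Q_w = V / θ_c = 1030 / 12.5 = 82.40 m³/d.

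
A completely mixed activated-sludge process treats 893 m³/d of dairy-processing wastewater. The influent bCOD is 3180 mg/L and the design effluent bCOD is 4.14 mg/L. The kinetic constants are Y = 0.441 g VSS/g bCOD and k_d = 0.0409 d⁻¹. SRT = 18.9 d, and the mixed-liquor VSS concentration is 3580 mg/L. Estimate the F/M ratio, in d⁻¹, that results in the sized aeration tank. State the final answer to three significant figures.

F/M ≈ 0.213 d⁻¹

Rearranging the biomass balance for a CMAS with decay, V = Y·Q·ΔS·θ_c / [X·(1+k_d θ_c)] = 0.441 × 893 × (3180 − 4.14) × 18.9 / [3580 × (1 + 0.0409 × 18.9)] = 2.36×10^7 / 6347 = 3724 m³.
F/M = Q·S₀ / (V·X) = 893 × 3180 / (3724 × 3580) = 0.2130 g bCOD·(g VSS·d)⁻¹.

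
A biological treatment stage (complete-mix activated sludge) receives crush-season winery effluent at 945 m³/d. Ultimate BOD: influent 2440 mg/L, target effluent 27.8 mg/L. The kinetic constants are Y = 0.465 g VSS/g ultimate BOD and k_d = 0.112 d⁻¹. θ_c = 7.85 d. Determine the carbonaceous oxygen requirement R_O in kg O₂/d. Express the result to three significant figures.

Observed yield with endogenous decay: Y_obs = Y / (1 + k_d·θ_c) = 0.465 / (1 + 0.112 × 7.85) = 0.465 / 1.879 = 0.2474 g VSS/g ultimate BOD.
Q·(S₀ − S) = 945 × (2440 − 27.8) × 10⁻³ = 2280 kg/d removed.
Biomass synthesised: P_X = Y_obs × 2280 = 564.1 kg VSS/d.
R_O = Q·ΔS − 1.42 P_X = 2280 − 801.0 = 1479 kg O₂/d.

R_O ≈ 1480 kg O₂/d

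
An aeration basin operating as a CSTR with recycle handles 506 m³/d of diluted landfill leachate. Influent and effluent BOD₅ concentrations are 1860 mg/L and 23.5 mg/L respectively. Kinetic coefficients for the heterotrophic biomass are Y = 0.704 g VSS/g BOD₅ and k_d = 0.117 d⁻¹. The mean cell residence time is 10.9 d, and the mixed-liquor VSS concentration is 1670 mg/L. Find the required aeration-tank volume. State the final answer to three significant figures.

V ≈ 1880 m³

Rearranging the biomass balance for a CMAS with decay, V = Y·Q·ΔS·θ_c / [X·(1+k_d θ_c)] = 0.704 × 506 × (1860 − 23.5) × 10.9 / [1670 × (1 + 0.117 × 10.9)] = 7.13×10^6 / 3800 = 1877 m³.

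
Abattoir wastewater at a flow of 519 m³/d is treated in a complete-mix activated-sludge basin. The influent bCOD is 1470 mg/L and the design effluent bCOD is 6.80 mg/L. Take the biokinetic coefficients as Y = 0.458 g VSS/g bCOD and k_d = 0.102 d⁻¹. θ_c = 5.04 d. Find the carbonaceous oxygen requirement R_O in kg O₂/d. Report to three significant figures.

The observed yield is Y_obs = Y/(1 + k_d·θ_c) = 0.458 / (1 + 0.102 × 5.04) = 0.458 / 1.514 = 0.3025 g VSS per g bCOD removed.
Q·(S₀ − S) = 519 × (1470 − 6.80) × 10⁻³ = 759.4 kg/d removed.
Biomass synthesised: P_X = Y_obs × 759.4 = 229.7 kg VSS/d.
R_O = Q·ΔS − 1.42 P_X = 759.4 − 326.2 = 433.2 kg O₂/d.

R_O ≈ 433 kg O₂/d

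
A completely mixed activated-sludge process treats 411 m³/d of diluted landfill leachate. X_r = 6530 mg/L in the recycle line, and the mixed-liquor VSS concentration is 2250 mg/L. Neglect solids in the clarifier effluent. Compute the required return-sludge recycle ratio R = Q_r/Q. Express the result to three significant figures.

R = Q_r/Q = X/(X_r − X) = 2250 / (6530 − 2250) = 0.5257.

R ≈ 0.526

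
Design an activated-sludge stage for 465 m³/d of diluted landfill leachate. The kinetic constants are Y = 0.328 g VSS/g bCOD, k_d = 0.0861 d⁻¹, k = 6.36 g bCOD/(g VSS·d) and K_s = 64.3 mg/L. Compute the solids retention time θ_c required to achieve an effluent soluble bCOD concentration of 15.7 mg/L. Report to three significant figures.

θ_c ≈ 3.09 d

At the target effluent, Y k S/(K_s+S) = 0.328×6.36×15.7/80.00 = 0.4094 d⁻¹.
Then 1/θ_c = μ − k_d = 0.4094 − 0.0861 = 0.3233 d⁻¹, giving θ_c = 3.093 d.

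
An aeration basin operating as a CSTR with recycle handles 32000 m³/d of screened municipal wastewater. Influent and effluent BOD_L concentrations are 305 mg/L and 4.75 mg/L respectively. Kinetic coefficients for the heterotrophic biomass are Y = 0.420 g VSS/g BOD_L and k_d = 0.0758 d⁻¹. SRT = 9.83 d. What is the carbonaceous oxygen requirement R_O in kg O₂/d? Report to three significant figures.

R_O ≈ 6320 kg O₂/d

Observed yield with endogenous decay: Y_obs = Y / (1 + k_d·θ_c) = 0.420 / (1 + 0.0758 × 9.83) = 0.420 / 1.745 = 0.2407 g VSS/g BOD_L.
Substrate removed = Q·(S₀ − S) = 32000 m³/d × (305 − 4.75) g/m³ = 9.61×10^6 g/d = 9608 kg/d.
Net sludge production P_X = 0.2407 × 9608 = 2312 kg VSS/d.
R_O = Q·(S₀ − S) − 1.42·P_X = 9608 − 1.42 × 2312 = 6324 kg O₂/d.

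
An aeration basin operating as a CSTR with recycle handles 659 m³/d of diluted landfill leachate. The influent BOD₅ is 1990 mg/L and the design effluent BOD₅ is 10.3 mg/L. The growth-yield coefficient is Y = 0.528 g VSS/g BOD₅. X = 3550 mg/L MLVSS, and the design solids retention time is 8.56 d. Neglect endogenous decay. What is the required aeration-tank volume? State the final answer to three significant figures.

V ≈ 1660 m³

With k_d = 0 the design equation reduces to V = Y Q (S₀−S) θ_c / X = 0.528 × 659 × (1990 − 10.3) × 8.56 / 3550 = 1661 m³.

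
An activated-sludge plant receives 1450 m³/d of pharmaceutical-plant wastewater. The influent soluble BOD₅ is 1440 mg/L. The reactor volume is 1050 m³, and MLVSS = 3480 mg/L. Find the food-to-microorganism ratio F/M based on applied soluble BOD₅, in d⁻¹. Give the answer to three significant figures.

Food-to-microorganism ratio F/M = Q S₀ / (V X) = 1450 × 1440 / (1050 × 3480) = 0.5714 d⁻¹.

F/M ≈ 0.571 d⁻¹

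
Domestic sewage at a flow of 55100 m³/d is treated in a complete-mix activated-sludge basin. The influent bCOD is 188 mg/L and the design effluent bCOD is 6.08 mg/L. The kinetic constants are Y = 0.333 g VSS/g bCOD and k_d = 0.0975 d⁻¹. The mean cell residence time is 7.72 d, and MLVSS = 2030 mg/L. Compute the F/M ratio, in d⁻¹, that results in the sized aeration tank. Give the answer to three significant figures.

Steady-state biomass mass balance: V·X·(1 + k_d·θ_c) = Y·Q·(S₀ − S)·θ_c, so V = 0.333 × 55100 × (188 − 6.08) × 7.72 / [2030 × (1 + 0.0975 × 7.72)] = 2.58×10^7 / 3558 = 7243 m³.
Food-to-microorganism ratio F/M = Q S₀ / (V X) = 55100 × 188 / (7243 × 2030) = 0.7046 d⁻¹.

F/M ≈ 0.705 d⁻¹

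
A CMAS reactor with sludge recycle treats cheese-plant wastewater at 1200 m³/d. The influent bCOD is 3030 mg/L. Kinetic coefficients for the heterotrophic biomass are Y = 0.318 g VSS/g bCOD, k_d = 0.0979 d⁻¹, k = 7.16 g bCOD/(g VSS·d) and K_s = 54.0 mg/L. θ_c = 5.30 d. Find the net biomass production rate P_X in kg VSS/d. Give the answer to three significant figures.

From the Monod/SRT balance for a CMAS, S = K_s·(1+k_d θ_c)/[θ_c·(Y k − k_d) − 1] = 54.0 × (1 + 0.0979 × 5.30) / [5.30 × (0.318 × 7.16 − 0.0979) − 1] = 82.02 / 10.55 = 7.775 mg/L.
Y_obs = Y / (1 + k_d θ_c) = 0.318 / (1 + 0.0979 × 5.30) = 0.318 / 1.519 = 0.2094.
Mass of bCOD removed per day: Q(S₀ − S) = 1200 × 3022 g/m³ = 3627 kg/d.
Biomass produced: P_X = Y_obs·Q·ΔS = 0.2094 × 3627 ≈ 759.3 kg VSS/d.

P_X ≈ 759 kg VSS/d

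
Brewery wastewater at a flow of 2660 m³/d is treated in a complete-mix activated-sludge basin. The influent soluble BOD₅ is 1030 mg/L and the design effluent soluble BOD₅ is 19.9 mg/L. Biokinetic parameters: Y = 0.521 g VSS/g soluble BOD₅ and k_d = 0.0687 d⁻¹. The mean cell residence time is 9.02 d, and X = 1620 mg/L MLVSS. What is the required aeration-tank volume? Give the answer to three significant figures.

Steady-state biomass mass balance: V·X·(1 + k_d·θ_c) = Y·Q·(S₀ − S)·θ_c, so V = 0.521 × 2660 × (1030 − 19.9) × 9.02 / [1620 × (1 + 0.0687 × 9.02)] = 1.26×10^7 / 2624 = 4812 m³.

V ≈ 4810 m³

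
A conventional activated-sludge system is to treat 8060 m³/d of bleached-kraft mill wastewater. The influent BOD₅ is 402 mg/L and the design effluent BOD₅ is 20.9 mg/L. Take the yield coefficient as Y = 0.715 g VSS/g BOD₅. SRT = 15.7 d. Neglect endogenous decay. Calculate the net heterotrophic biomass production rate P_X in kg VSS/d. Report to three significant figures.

P_X ≈ 2200 kg VSS/d

Since k_d ≈ 0, Y_obs = Y = 0.715 g VSS/g BOD₅.
ΔS = 402 − 20.9 = 381.1 mg/L, so the substrate removal rate is 8060 × 381.1/1000 = 3072 kg BOD₅/d.
So the net sludge growth is P_X = 0.7150 × 3072 = 2196 kg VSS/d.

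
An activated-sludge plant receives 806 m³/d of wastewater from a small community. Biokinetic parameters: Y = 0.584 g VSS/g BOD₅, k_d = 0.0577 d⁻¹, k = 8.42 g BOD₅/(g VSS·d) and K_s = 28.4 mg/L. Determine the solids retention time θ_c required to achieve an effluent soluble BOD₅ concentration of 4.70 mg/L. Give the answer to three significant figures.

θ_c ≈ 1.56 d

At the target effluent, Y k S/(K_s+S) = 0.584×8.42×4.70/33.10 = 0.6982 d⁻¹.
Then 1/θ_c = μ − k_d = 0.6982 − 0.0577 = 0.6405 d⁻¹, giving θ_c = 1.561 d.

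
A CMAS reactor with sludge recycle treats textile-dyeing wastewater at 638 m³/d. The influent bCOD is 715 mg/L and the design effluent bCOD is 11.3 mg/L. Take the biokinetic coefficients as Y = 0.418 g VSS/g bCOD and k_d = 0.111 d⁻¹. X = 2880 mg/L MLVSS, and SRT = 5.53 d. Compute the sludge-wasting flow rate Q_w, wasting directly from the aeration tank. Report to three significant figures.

Rearranging the biomass balance for a CMAS with decay, V = Y·Q·ΔS·θ_c / [X·(1+k_d θ_c)] = 0.418 × 638 × (715 − 11.3) × 5.53 / [2880 × (1 + 0.111 × 5.53)] = 1.04×10^6 / 4648 = 223.3 m³.
Wasting from the aeration tank: Q_w = V / θ_c = 223.3 / 5.53 = 40.38 m³/d.

Q_w ≈ 40.4 m³/d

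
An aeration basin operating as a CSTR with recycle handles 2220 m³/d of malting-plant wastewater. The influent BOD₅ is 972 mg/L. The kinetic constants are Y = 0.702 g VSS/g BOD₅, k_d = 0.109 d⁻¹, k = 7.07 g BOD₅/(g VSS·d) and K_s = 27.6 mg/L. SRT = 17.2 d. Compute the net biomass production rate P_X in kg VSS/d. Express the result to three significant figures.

Effluent substrate depends only on kinetics and SRT: S = K_s(1 + k_d θ_c) / [θ_c(Yk − k_d) − 1] = 27.6 × (1 + 0.109 × 17.2) / [17.2 × (0.702 × 7.07 − 0.109) − 1] = 79.34 / 82.49 = 0.9619 mg/L.
Correct the yield for decay: Y_obs = Y/(1 + k_d θ_c) = 0.702 / (1 + 0.109 × 17.2) = 0.702 / 2.875 = 0.2442.
Q·(S₀ − S) = 2220 × (972 − 0.962) × 10⁻³ = 2156 kg/d removed.
So the net sludge growth is P_X = 0.2442 × 2156 = 526.4 kg VSS/d.

P_X ≈ 526 kg VSS/d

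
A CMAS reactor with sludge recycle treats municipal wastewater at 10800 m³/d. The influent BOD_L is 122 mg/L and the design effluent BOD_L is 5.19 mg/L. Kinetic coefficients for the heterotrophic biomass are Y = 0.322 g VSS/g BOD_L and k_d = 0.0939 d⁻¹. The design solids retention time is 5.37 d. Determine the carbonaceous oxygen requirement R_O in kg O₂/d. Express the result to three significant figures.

The observed yield is Y_obs = Y/(1 + k_d·θ_c) = 0.322 / (1 + 0.0939 × 5.37) = 0.322 / 1.504 = 0.2141 g VSS per g BOD_L removed.
Substrate removed = Q·(S₀ − S) = 10800 m³/d × (122 − 5.19) g/m³ = 1.26×10^6 g/d = 1262 kg/d.
Net sludge production P_X = 0.2141 × 1262 = 270.0 kg VSS/d.
R_O = Q·(S₀ − S) − 1.42·P_X = 1262 − 1.42 × 270.0 = 878.1 kg O₂/d.

R_O ≈ 878 kg O₂/d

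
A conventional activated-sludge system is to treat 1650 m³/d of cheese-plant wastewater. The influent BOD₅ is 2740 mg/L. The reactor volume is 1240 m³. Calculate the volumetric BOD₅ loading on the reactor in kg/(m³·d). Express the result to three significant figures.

L_v = Q S₀ / V = 1650 × 2740 × 10⁻³ / 1240 = 3.646 kg/(m³·d).

L_v ≈ 3.65 kg BOD₅/(m³·d)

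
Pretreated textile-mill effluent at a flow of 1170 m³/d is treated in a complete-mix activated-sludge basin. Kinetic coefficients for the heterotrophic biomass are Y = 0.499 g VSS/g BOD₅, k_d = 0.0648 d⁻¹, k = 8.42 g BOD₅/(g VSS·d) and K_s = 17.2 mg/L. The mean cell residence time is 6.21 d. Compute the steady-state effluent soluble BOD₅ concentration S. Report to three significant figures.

S ≈ 0.977 mg/L

For a completely mixed reactor with recycle the Lawrence–McCarty relation gives S = K_s·(1 + k_d·θ_c) / [θ_c·(Y·k − k_d) − 1] = 17.2 × (1 + 0.0648 × 6.21) / [6.21 × (0.499 × 8.42 − 0.0648) − 1] = 24.12 / 24.69 = 0.9770 mg/L.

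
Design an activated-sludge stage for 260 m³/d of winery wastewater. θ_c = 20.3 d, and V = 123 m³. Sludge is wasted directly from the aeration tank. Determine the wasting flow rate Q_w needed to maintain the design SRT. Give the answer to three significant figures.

Q_w ≈ 6.06 m³/d

For wasting at MLVSS concentration, Q_w = V/θ_c = 123.0/20.3 = 6.059 m³/d.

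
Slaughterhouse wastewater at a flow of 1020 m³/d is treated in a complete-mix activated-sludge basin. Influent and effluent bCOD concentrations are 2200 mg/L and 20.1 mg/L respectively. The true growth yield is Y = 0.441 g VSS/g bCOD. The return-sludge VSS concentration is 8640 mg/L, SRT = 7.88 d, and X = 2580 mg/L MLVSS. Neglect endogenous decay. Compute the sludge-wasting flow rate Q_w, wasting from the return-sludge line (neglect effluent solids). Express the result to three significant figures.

Biomass mass balance (decay neglected): V·X = Y·Q·(S₀ − S)·θ_c, so V = 0.441 × 1020 × (2200 − 20.1) × 7.88 / 2580 = 2995 m³.
Q_w = (V·X)/(θ_c X_r) = 2995 × 2580 / (7.88 × 8640) = 113.5 m³/d.

Q_w ≈ 113 m³/d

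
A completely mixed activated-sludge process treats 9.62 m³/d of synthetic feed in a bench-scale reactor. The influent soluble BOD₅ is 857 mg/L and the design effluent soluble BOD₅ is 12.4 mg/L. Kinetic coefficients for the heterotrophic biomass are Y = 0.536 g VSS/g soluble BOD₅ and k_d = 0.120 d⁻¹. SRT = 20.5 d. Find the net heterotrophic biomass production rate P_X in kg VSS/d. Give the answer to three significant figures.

The observed yield is Y_obs = Y/(1 + k_d·θ_c) = 0.536 / (1 + 0.120 × 20.5) = 0.536 / 3.460 = 0.1549 g VSS per g soluble BOD₅ removed.
Q·(S₀ − S) = 9.62 × (857 − 12.4) × 10⁻³ = 8.125 kg/d removed.
Net biomass production P_X = Y_obs × Q·(S₀ − S) = 0.1549 × 8.125 = 1.259 kg VSS/d.

P_X ≈ 1.26 kg VSS/d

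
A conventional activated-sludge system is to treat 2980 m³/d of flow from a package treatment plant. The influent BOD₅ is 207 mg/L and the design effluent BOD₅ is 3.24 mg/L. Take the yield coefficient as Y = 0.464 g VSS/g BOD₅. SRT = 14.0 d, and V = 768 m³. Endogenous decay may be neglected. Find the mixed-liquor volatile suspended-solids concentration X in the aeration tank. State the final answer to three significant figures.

X = Y·Q·ΔS·θ_c / V = 0.464 × 2980 × (207 − 3.24) × 14.0 / 768 = 5136 mg/L.

X ≈ 5140 mg/L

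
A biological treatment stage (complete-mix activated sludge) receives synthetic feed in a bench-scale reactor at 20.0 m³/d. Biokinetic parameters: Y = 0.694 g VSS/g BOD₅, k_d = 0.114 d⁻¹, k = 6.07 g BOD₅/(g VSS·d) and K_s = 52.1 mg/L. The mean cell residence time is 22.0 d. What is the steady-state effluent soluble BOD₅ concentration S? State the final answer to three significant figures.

S ≈ 2.05 mg/L

Effluent substrate depends only on kinetics and SRT: S = K_s(1 + k_d θ_c) / [θ_c(Yk − k_d) − 1] = 52.1 × (1 + 0.114 × 22.0) / [22.0 × (0.694 × 6.07 − 0.114) − 1] = 182.8 / 89.17 = 2.050 mg/L.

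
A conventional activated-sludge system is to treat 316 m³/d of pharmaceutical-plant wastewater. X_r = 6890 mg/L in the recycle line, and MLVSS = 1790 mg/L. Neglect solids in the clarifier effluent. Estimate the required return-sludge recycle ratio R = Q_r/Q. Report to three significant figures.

R ≈ 0.351

Solids balance on the clarifier gives (1+R)X = R·X_r, so R = X/(X_r − X) = 1790 / (6890 − 1790) = 0.3510.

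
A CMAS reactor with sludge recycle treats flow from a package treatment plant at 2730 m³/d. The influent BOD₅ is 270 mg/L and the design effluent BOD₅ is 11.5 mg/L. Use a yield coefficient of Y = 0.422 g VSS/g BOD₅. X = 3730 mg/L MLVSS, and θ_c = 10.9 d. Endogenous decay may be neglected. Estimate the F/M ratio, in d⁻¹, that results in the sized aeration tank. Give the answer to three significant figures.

With k_d = 0 the design equation reduces to V = Y Q (S₀−S) θ_c / X = 0.422 × 2730 × (270 − 11.5) × 10.9 / 3730 = 870.3 m³.
Food-to-microorganism ratio F/M = Q S₀ / (V X) = 2730 × 270 / (870.3 × 3730) = 0.2271 d⁻¹.

F/M ≈ 0.227 d⁻¹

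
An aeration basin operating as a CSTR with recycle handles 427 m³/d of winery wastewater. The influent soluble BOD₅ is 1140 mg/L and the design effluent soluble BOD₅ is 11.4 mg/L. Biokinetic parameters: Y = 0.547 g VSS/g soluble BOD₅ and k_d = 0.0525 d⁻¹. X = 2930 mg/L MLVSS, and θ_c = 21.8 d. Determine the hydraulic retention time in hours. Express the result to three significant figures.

τ ≈ 51.4 h

Rearranging the biomass balance for a CMAS with decay, V = Y·Q·ΔS·θ_c / [X·(1+k_d θ_c)] = 0.547 × 427 × (1140 − 11.4) × 21.8 / [2930 × (1 + 0.0525 × 21.8)] = 5.75×10^6 / 6283 = 914.6 m³.
τ = V/Q = 914.6/427 = 2.142 d, or 51.40 h.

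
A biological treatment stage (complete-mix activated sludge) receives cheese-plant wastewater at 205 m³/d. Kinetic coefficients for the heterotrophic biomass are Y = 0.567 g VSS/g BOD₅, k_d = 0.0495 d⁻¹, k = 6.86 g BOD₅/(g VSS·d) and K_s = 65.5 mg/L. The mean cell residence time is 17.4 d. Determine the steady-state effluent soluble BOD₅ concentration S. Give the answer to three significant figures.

S ≈ 1.85 mg/L

For a completely mixed reactor with recycle the Lawrence–McCarty relation gives S = K_s·(1 + k_d·θ_c) / [θ_c·(Y·k − k_d) − 1] = 65.5 × (1 + 0.0495 × 17.4) / [17.4 × (0.567 × 6.86 − 0.0495) − 1] = 121.9 / 65.82 = 1.852 mg/L.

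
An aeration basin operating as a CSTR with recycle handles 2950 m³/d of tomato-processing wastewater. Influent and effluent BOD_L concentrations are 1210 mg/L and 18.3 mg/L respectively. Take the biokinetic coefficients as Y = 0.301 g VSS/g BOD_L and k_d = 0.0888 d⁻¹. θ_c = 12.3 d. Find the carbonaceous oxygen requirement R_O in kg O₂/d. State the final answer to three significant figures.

Correct the yield for decay: Y_obs = Y/(1 + k_d θ_c) = 0.301 / (1 + 0.0888 × 12.3) = 0.301 / 2.092 = 0.1439.
Substrate removed = Q·(S₀ − S) = 2950 m³/d × (1210 − 18.3) g/m³ = 3.52×10^6 g/d = 3516 kg/d.
Biomass synthesised: P_X = Y_obs × 3516 = 505.8 kg VSS/d.
R_O = Q·(S₀ − S) − 1.42·P_X = 3516 − 1.42 × 505.8 = 2797 kg O₂/d.

R_O ≈ 2800 kg O₂/d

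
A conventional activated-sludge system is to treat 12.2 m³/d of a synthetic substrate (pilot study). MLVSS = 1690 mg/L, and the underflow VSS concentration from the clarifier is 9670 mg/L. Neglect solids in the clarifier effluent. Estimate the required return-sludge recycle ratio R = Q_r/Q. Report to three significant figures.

R = Q_r/Q = X/(X_r − X) = 1690 / (9670 − 1690) = 0.2118.

R ≈ 0.212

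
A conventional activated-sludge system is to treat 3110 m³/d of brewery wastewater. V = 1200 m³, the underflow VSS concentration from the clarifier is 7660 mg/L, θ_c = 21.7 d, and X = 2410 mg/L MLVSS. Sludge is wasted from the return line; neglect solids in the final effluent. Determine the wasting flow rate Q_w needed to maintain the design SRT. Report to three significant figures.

Q_w ≈ 17.4 m³/d

θ_c = V·X/(Q_w·X_r) when wasting from the recycle, so Q_w = V·X/(θ_c·X_r) = 1200 × 2410 / (21.7 × 7660) = 17.40 m³/d.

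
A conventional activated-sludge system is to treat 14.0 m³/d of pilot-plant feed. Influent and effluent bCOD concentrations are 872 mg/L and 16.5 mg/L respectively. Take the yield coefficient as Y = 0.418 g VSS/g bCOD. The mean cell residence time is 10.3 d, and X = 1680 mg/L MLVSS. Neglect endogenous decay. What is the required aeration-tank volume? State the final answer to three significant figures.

V ≈ 30.7 m³

V·X = Y·Q·ΔS·θ_c gives V = 0.418 × 14.0 × (872 − 16.5) × 10.3 / 1680 = 30.69 m³.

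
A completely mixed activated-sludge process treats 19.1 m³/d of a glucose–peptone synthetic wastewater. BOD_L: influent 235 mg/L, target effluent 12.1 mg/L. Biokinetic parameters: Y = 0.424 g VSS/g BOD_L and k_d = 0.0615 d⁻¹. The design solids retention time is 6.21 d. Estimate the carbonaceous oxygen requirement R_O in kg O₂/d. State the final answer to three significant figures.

R_O ≈ 2.40 kg O₂/d

Observed yield with endogenous decay: Y_obs = Y / (1 + k_d·θ_c) = 0.424 / (1 + 0.0615 × 6.21) = 0.424 / 1.382 = 0.3068 g VSS/g BOD_L.
ΔS = 235 − 12.1 = 222.9 mg/L, so the substrate removal rate is 19.1 × 222.9/1000 = 4.257 kg BOD_L/d.
Biomass synthesised: P_X = Y_obs × 4.257 = 1.306 kg VSS/d.
R_O = Q·ΔS − 1.42 P_X = 4.257 − 1.855 = 2.403 kg O₂/d.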